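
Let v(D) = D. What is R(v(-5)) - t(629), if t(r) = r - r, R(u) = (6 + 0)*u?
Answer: -30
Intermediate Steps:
R(u) = 6*u
t(r) = 0
R(v(-5)) - t(629) = 6*(-5) - 1*0 = -30 + 0 = -30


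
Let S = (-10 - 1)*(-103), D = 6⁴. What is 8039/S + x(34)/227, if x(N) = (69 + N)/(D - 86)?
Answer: 200744439/28291010 ≈ 7.0957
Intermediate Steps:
D = 1296
S = 1133 (S = -11*(-103) = 1133)
x(N) = 69/1210 + N/1210 (x(N) = (69 + N)/(1296 - 86) = (69 + N)/1210 = (69 + N)*(1/1210) = 69/1210 + N/1210)
8039/S + x(34)/227 = 8039/1133 + (69/1210 + (1/1210)*34)/227 = 8039*(1/1133) + (69/1210 + 17/605)*(1/227) = 8039/1133 + (103/1210)*(1/227) = 8039/1133 + 103/274670 = 200744439/28291010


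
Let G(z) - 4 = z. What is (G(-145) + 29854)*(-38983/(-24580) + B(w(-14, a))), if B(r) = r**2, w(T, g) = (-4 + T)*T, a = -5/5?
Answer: 46381021474039/24580 ≈ 1.8869e+9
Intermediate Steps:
G(z) = 4 + z
a = -1 (a = -5*1/5 = -1)
w(T, g) = T*(-4 + T)
(G(-145) + 29854)*(-38983/(-24580) + B(w(-14, a))) = ((4 - 145) + 29854)*(-38983/(-24580) + (-14*(-4 - 14))**2) = (-141 + 29854)*(-38983*(-1/24580) + (-14*(-18))**2) = 29713*(38983/24580 + 252**2) = 29713*(38983/24580 + 63504) = 29713*(1560967303/24580) = 46381021474039/24580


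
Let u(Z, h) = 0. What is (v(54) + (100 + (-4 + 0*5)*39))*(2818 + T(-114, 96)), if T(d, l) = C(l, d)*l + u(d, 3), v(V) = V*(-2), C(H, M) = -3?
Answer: -414920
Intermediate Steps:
v(V) = -2*V
T(d, l) = -3*l (T(d, l) = -3*l + 0 = -3*l)
(v(54) + (100 + (-4 + 0*5)*39))*(2818 + T(-114, 96)) = (-2*54 + (100 + (-4 + 0*5)*39))*(2818 - 3*96) = (-108 + (100 + (-4 + 0)*39))*(2818 - 288) = (-108 + (100 - 4*39))*2530 = (-108 + (100 - 156))*2530 = (-108 - 56)*2530 = -164*2530 = -414920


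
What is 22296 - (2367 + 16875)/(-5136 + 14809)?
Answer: 215649966/9673 ≈ 22294.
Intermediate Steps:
22296 - (2367 + 16875)/(-5136 + 14809) = 22296 - 19242/9673 = 215649966/9673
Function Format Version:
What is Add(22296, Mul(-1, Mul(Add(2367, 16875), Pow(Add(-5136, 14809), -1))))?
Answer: Rational(215649966, 9673) ≈ 22294.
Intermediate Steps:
Add(22296, Mul(-1, Mul(Add(2367, 16875), Pow(Add(-5136, 14809), -1)))) = Add(22296, Mul(-1, Mul(19242, Pow(9673, -1)))) = Add(22296, Mul(-1, Mul(19242, Rational(1, 9673)))) = Add(22296, Mul(-1, Rational(19242, 9673))) = Add(22296, Rational(-19242, 9673)) = Rational(215649966, 9673)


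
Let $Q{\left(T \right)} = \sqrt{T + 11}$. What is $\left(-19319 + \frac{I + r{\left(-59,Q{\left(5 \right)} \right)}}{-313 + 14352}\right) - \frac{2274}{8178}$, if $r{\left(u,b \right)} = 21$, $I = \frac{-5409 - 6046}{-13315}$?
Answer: $- \frac{984450887089150}{50956923091} \approx -19319.0$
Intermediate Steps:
$Q{\left(T \right)} = \sqrt{11 + T}$
$I = \frac{2291}{2663}$ ($I = \left(-11455\right) \left(- \frac{1}{13315}\right) = \frac{2291}{2663} \approx 0.86031$)
$\left(-19319 + \frac{I + r{\left(-59,Q{\left(5 \right)} \right)}}{-313 + 14352}\right) - \frac{2274}{8178} = \left(-19319 + \frac{\frac{2291}{2663} + 21}{-313 + 14352}\right) - \frac{2274}{8178} = \left(-19319 + \frac{58214}{2663 \cdot 14039}\right) - \frac{379}{1363} = \left(-19319 + \frac{58214}{2663} \cdot \frac{1}{14039}\right) - \frac{379}{1363} = \left(-19319 + \frac{58214}{37385857}\right) - \frac{379}{1363} = - \frac{722257313169}{37385857} - \frac{379}{1363} = - \frac{984450887089150}{50956923091}$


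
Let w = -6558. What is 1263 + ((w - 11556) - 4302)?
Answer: -21153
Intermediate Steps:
1263 + ((w - 11556) - 4302) = 1263 + ((-6558 - 11556) - 4302) = 1263 + (-18114 - 4302) = 1263 - 22416 = -21153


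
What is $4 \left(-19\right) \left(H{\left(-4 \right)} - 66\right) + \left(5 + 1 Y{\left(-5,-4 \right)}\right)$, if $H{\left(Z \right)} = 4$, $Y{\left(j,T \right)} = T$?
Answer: $4713$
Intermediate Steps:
$4 \left(-19\right) \left(H{\left(-4 \right)} - 66\right) + \left(5 + 1 Y{\left(-5,-4 \right)}\right) = 4 \left(-19\right) \left(4 - 66\right) + \left(5 + 1 \left(-4\right)\right) = \left(-76\right) \left(-62\right) + \left(5 - 4\right) = 4712 + 1 = 4713$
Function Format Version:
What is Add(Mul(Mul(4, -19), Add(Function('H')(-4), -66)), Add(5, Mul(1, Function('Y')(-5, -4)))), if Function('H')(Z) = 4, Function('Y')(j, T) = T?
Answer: 4713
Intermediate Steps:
Add(Mul(Mul(4, -19), Add(Function('H')(-4), -66)), Add(5, Mul(1, Function('Y')(-5, -4)))) = Add(Mul(Mul(4, -19), Add(4, -66)), Add(5, Mul(1, -4))) = Add(Mul(-76, -62), Add(5, -4)) = Add(4712, 1) = 4713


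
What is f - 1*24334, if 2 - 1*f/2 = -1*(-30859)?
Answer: -86048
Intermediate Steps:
f = -61714 (f = 4 - (-2)*(-30859) = 4 - 2*30859 = 4 - 61718 = -61714)
f - 1*24334 = -61714 - 1*24334 = -61714 - 24334 = -86048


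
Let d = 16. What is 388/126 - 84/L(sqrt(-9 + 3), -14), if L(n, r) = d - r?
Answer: 88/315 ≈ 0.27937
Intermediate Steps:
L(n, r) = 16 - r
388/126 - 84/L(sqrt(-9 + 3), -14) = 388/126 - 84/(16 - 1*(-14)) = 388*(1/126) - 84/(16 + 14) = 194/63 - 84/30 = 194/63 - 84*1/30 = 194/63 - 14/5 = 88/315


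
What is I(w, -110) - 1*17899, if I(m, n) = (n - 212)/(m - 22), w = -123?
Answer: -2595033/145 ≈ -17897.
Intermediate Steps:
I(m, n) = (-212 + n)/(-22 + m)
I(w, -110) - 1*17899 = (-212 - 110)/(-22 - 123) - 1*17899 = -322/(-145) - 17899 = -1/145*(-322) - 17899 = 322/145 - 17899 = -2595033/145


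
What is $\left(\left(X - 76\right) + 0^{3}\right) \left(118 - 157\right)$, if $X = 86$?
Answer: $-390$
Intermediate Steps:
$\left(\left(X - 76\right) + 0^{3}\right) \left(118 - 157\right) = \left(\left(86 - 76\right) + 0^{3}\right) \left(118 - 157\right) = \left(10 + 0\right) \left(-39\right) = 10 \left(-39\right) = -390$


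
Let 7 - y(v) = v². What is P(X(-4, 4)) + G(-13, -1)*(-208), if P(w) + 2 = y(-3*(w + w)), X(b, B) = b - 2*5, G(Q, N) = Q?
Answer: -4347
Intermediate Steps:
X(b, B) = -10 + b (X(b, B) = b - 10 = -10 + b)
y(v) = 7 - v²
P(w) = 5 - 36*w² (P(w) = -2 + (7 - (-3*(w + w))²) = -2 + (7 - (-6*w)²) = -2 + (7 - 36*w²) = 5 - 36*w²)
P(X(-4, 4)) + G(-13, -1)*(-208) = (5 - 36*(-10 - 4)²) - 13*(-208) = (5 - 36*(-14)²) + 2704 = (5 - 36*196) + 2704 = (5 - 7056) + 2704 = -7051 + 2704 = -4347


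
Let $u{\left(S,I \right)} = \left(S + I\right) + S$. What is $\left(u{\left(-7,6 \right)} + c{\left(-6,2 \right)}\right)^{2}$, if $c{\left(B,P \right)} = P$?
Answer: $36$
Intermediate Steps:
$u{\left(S,I \right)} = I + 2 S$ ($u{\left(S,I \right)} = \left(I + S\right) + S = I + 2 S$)
$\left(u{\left(-7,6 \right)} + c{\left(-6,2 \right)}\right)^{2} = \left(\left(6 + 2 \left(-7\right)\right) + 2\right)^{2} = \left(\left(6 - 14\right) + 2\right)^{2} = \left(-8 + 2\right)^{2} = \left(-6\right)^{2} = 36$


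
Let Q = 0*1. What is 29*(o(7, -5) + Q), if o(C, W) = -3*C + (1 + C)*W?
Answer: -1769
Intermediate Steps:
Q = 0
o(C, W) = -3*C + W*(1 + C)
29*(o(7, -5) + Q) = 29*((-5 - 3*7 + 7*(-5)) + 0) = 29*((-5 - 21 - 35) + 0) = 29*(-61 + 0) = 29*(-61) = -1769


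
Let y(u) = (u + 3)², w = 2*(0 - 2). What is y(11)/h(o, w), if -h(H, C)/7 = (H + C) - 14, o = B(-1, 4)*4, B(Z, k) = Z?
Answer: 14/11 ≈ 1.2727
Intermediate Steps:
w = -4 (w = 2*(-2) = -4)
o = -4 (o = -1*4 = -4)
y(u) = (3 + u)²
h(H, C) = 98 - 7*C - 7*H (h(H, C) = -7*((H + C) - 14) = -7*((C + H) - 14) = -7*(-14 + C + H) = 98 - 7*C - 7*H)
y(11)/h(o, w) = (3 + 11)²/(98 - 7*(-4) - 7*(-4)) = 14²/(98 + 28 + 28) = 196/154 = 196*(1/154) = 14/11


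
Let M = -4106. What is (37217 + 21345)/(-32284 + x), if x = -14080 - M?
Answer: -29281/21129 ≈ -1.3858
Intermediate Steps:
x = -9974 (x = -14080 - 1*(-4106) = -14080 + 4106 = -9974)
(37217 + 21345)/(-32284 + x) = (37217 + 21345)/(-32284 - 9974) = 58562/(-42258) = 58562*(-1/42258) = -29281/21129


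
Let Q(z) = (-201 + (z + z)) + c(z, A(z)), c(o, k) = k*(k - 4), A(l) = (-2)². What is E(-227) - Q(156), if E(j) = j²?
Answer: 51418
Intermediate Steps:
A(l) = 4
c(o, k) = k*(-4 + k)
Q(z) = -201 + 2*z (Q(z) = (-201 + (z + z)) + 4*(-4 + 4) = (-201 + 2*z) + 4*0 = (-201 + 2*z) + 0 = -201 + 2*z)
E(-227) - Q(156) = (-227)² - (-201 + 2*156) = 51529 - (-201 + 312) = 51529 - 1*111 = 51529 - 111 = 51418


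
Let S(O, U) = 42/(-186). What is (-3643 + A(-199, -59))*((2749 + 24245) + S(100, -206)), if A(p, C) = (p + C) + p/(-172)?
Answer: -561307541811/5332 ≈ -1.0527e+8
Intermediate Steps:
A(p, C) = C + 171*p/172 (A(p, C) = (C + p) + p*(-1/172) = (C + p) - p/172 = C + 171*p/172)
S(O, U) = -7/31 (S(O, U) = 42*(-1/186) = -7/31)
(-3643 + A(-199, -59))*((2749 + 24245) + S(100, -206)) = (-3643 + (-59 + (171/172)*(-199)))*((2749 + 24245) - 7/31) = (-3643 + (-59 - 34029/172))*(26994 - 7/31) = (-3643 - 44177/172)*(836807/31) = -670773/172*836807/31 = -561307541811/5332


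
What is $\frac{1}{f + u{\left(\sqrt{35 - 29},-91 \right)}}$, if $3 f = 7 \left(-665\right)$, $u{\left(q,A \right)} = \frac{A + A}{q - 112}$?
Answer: $- \frac{1784793}{2766502127} - \frac{117 \sqrt{6}}{19365514889} \approx -0.00064516$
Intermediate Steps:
$u{\left(q,A \right)} = \frac{2 A}{-112 + q}$
$f = - \frac{4655}{3}$ ($f = \frac{7 \left(-665\right)}{3} = \frac{1}{3} \left(-4655\right) = - \frac{4655}{3} \approx -1551.7$)
$\frac{1}{f + u{\left(\sqrt{35 - 29},-91 \right)}} = \frac{1}{- \frac{4655}{3} + 2 \left(-91\right) \frac{1}{-112 + \sqrt{35 - 29}}} = \frac{1}{- \frac{4655}{3} + 2 \left(-91\right) \frac{1}{-112 + \sqrt{6}}} = \frac{1}{- \frac{4655}{3} - \frac{182}{-112 + \sqrt{6}}}$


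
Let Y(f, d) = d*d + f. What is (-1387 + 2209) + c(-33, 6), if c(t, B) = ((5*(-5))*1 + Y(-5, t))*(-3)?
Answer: -2355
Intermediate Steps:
Y(f, d) = f + d**2 (Y(f, d) = d**2 + f = f + d**2)
c(t, B) = 90 - 3*t**2 (c(t, B) = ((5*(-5))*1 + (-5 + t**2))*(-3) = (-25*1 + (-5 + t**2))*(-3) = (-25 + (-5 + t**2))*(-3) = (-30 + t**2)*(-3) = 90 - 3*t**2)
(-1387 + 2209) + c(-33, 6) = (-1387 + 2209) + (90 - 3*(-33)**2) = 822 + (90 - 3*1089) = 822 + (90 - 3267) = 822 - 3177 = -2355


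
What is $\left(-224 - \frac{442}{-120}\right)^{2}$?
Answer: $\frac{174741961}{3600} \approx 48539.0$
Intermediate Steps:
$\left(-224 - \frac{442}{-120}\right)^{2} = \left(-224 - - \frac{221}{60}\right)^{2} = \left(-224 + \frac{221}{60}\right)^{2} = \left(- \frac{13219}{60}\right)^{2} = \frac{174741961}{3600}$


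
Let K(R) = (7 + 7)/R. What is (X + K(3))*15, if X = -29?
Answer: -365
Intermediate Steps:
K(R) = 14/R
(X + K(3))*15 = (-29 + 14/3)*15 = -73/3*15 = -365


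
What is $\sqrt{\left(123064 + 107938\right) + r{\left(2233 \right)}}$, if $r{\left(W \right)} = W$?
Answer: $3 \sqrt{25915} \approx 482.94$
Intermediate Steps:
$\sqrt{\left(123064 + 107938\right) + r{\left(2233 \right)}} = \sqrt{\left(123064 + 107938\right) + 2233} = \sqrt{231002 + 2233} = \sqrt{233235} = 3 \sqrt{25915}$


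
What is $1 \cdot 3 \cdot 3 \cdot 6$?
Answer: $54$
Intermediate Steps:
$1 \cdot 3 \cdot 3 \cdot 6 = 3 \cdot 18 = 54$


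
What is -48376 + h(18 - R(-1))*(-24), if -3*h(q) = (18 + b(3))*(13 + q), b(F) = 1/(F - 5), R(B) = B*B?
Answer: -44176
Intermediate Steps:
R(B) = B²
b(F) = 1/(-5 + F)
h(q) = -455/6 - 35*q/6 (h(q) = -(18 + 1/(-5 + 3))*(13 + q)/3 = -(18 + 1/(-2))*(13 + q)/3 = -(18 - ½)*(13 + q)/3 = -35*(13 + q)/6 = -(455/2 + 35*q/2)/3 = -455/6 - 35*q/6)
-48376 + h(18 - R(-1))*(-24) = -48376 + (-455/6 - 35*(18 - 1*(-1)²)/6)*(-24) = -48376 + (-455/6 - 35*(18 - 1*1)/6)*(-24) = -48376 + (-455/6 - 35*(18 - 1)/6)*(-24) = -48376 + (-455/6 - 35/6*17)*(-24) = -48376 + (-455/6 - 595/6)*(-24) = -48376 - 175*(-24) = -48376 + 4200 = -44176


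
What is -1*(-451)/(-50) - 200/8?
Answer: -1701/50 ≈ -34.020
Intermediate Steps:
-1*(-451)/(-50) - 200/8 = 451*(-1/50) - 200*1/8 = -451/50 - 25 = -1701/50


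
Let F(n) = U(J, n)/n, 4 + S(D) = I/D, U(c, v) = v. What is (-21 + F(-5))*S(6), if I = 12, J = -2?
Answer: 40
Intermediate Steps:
S(D) = -4 + 12/D
F(n) = 1 (F(n) = n/n = 1)
(-21 + F(-5))*S(6) = (-21 + 1)*(-4 + 12/6) = -20*(-4 + 12*(1/6)) = -20*(-4 + 2) = -20*(-2) = 40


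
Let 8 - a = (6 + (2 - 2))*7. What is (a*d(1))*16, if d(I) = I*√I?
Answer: -544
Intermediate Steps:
d(I) = I^(3/2)
a = -34 (a = 8 - (6 + (2 - 2))*7 = 8 - (6 + 0)*7 = 8 - 6*7 = 8 - 1*42 = 8 - 42 = -34)
(a*d(1))*16 = -34*1^(3/2)*16 = -34*1*16 = -34*16 = -544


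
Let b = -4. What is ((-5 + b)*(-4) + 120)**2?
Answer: 24336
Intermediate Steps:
((-5 + b)*(-4) + 120)**2 = ((-5 - 4)*(-4) + 120)**2 = (-9*(-4) + 120)**2 = (36 + 120)**2 = 156**2 = 24336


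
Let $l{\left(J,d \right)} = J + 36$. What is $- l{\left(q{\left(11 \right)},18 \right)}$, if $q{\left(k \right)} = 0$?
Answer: $-36$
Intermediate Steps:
$l{\left(J,d \right)} = 36 + J$
$- l{\left(q{\left(11 \right)},18 \right)} = - (36 + 0) = \left(-1\right) 36 = -36$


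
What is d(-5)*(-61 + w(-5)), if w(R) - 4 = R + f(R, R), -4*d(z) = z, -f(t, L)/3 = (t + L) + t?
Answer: -85/4 ≈ -21.250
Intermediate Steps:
f(t, L) = -6*t - 3*L (f(t, L) = -3*((t + L) + t) = -3*((L + t) + t) = -3*(L + 2*t) = -6*t - 3*L)
d(z) = -z/4
w(R) = 4 - 8*R (w(R) = 4 + (R + (-6*R - 3*R)) = 4 + (R - 9*R) = 4 - 8*R)
d(-5)*(-61 + w(-5)) = (-¼*(-5))*(-61 + (4 - 8*(-5))) = 5*(-61 + (4 + 40))/4 = 5*(-61 + 44)/4 = (5/4)*(-17) = -85/4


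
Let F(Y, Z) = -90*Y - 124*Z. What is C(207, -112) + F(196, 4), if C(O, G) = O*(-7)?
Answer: -19585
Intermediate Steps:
F(Y, Z) = -124*Z - 90*Y
C(O, G) = -7*O
C(207, -112) + F(196, 4) = -7*207 + (-124*4 - 90*196) = -1449 + (-496 - 17640) = -1449 - 18136 = -19585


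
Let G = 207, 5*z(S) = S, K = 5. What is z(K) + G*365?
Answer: 75556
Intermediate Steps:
z(S) = S/5
z(K) + G*365 = (⅕)*5 + 207*365 = 1 + 75555 = 75556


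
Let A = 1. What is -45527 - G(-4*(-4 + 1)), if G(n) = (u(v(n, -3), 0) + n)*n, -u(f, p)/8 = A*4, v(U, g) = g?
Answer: -45287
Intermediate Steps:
u(f, p) = -32 (u(f, p) = -8*4 = -32)
G(n) = n*(-32 + n) (G(n) = (-32 + n)*n = n*(-32 + n))
-45527 - G(-4*(-4 + 1)) = -45527 - (-4*(-4 + 1))*(-32 - 4*(-4 + 1)) = -45527 - (-4*(-3))*(-32 - 4*(-3)) = -45527 - 12*(-32 + 12) = -45527 - 12*(-20) = -45527 - 1*(-240) = -45527 + 240 = -45287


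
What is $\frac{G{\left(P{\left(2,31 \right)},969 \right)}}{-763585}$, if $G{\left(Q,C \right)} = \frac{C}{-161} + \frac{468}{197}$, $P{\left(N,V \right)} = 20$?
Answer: $\frac{23109}{4843725089} \approx 4.7709 \cdot 10^{-6}$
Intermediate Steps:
$G{\left(Q,C \right)} = \frac{468}{197} - \frac{C}{161}$ ($G{\left(Q,C \right)} = C \left(- \frac{1}{161}\right) + 468 \cdot \frac{1}{197} = - \frac{C}{161} + \frac{468}{197} = \frac{468}{197} - \frac{C}{161}$)
$\frac{G{\left(P{\left(2,31 \right)},969 \right)}}{-763585} = \frac{\frac{468}{197} - \frac{969}{161}}{-763585} = \left(\frac{468}{197} - \frac{969}{161}\right) \left(- \frac{1}{763585}\right) = \left(- \frac{115545}{31717}\right) \left(- \frac{1}{763585}\right) = \frac{23109}{4843725089}$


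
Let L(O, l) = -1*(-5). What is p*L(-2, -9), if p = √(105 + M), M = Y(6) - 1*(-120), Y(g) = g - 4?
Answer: 5*√227 ≈ 75.333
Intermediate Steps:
Y(g) = -4 + g
L(O, l) = 5
M = 122 (M = (-4 + 6) - 1*(-120) = 2 + 120 = 122)
p = √227 (p = √(105 + 122) = √227 ≈ 15.067)
p*L(-2, -9) = √227*5 = 5*√227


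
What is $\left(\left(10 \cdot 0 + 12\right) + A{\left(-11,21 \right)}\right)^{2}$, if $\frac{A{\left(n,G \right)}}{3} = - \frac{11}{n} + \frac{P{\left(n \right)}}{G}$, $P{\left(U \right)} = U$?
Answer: $\frac{8836}{49} \approx 180.33$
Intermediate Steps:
$A{\left(n,G \right)} = - \frac{33}{n} + \frac{3 n}{G}$ ($A{\left(n,G \right)} = 3 \left(- \frac{11}{n} + \frac{n}{G}\right) = - \frac{33}{n} + \frac{3 n}{G}$)
$\left(\left(10 \cdot 0 + 12\right) + A{\left(-11,21 \right)}\right)^{2} = \left(\left(10 \cdot 0 + 12\right) + \left(- \frac{33}{-11} + 3 \left(-11\right) \frac{1}{21}\right)\right)^{2} = \left(\left(0 + 12\right) + \left(\left(-33\right) \left(- \frac{1}{11}\right) + 3 \left(-11\right) \frac{1}{21}\right)\right)^{2} = \left(12 + \left(3 - \frac{11}{7}\right)\right)^{2} = \left(12 + \frac{10}{7}\right)^{2} = \left(\frac{94}{7}\right)^{2} = \frac{8836}{49}$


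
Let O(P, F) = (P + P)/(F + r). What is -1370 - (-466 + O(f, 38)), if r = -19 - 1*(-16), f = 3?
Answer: -31646/35 ≈ -904.17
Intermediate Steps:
r = -3 (r = -19 + 16 = -3)
O(P, F) = 2*P/(-3 + F) (O(P, F) = (P + P)/(F - 3) = (2*P)/(-3 + F) = 2*P/(-3 + F))
-1370 - (-466 + O(f, 38)) = -1370 - (-466 + 2*3/(-3 + 38)) = -1370 - (-466 + 2*3/35) = -1370 - (-466 + 2*3*(1/35)) = -1370 - (-466 + 6/35) = -1370 - 1*(-16304/35) = -1370 + 16304/35 = -31646/35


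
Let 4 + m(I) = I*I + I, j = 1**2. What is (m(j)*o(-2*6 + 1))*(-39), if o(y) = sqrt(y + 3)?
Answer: 156*I*sqrt(2) ≈ 220.62*I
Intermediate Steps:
j = 1
m(I) = -4 + I + I**2 (m(I) = -4 + (I*I + I) = -4 + (I**2 + I) = -4 + (I + I**2) = -4 + I + I**2)
o(y) = sqrt(3 + y)
(m(j)*o(-2*6 + 1))*(-39) = ((-4 + 1 + 1**2)*sqrt(3 + (-2*6 + 1)))*(-39) = ((-4 + 1 + 1)*sqrt(3 + (-12 + 1)))*(-39) = -2*sqrt(3 - 11)*(-39) = -4*I*sqrt(2)*(-39) = 156*I*sqrt(2)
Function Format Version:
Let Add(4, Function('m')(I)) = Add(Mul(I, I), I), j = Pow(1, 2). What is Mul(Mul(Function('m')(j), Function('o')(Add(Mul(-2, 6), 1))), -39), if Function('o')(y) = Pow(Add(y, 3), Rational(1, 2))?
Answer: Mul(156, I, Pow(2, Rational(1, 2))) ≈ Mul(220.62, I)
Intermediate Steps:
j = 1
Function('m')(I) = Add(-4, I, Pow(I, 2)) (Function('m')(I) = Add(-4, Add(Mul(I, I), I)) = Add(-4, Add(Pow(I, 2), I)) = Add(-4, Add(I, Pow(I, 2))) = Add(-4, I, Pow(I, 2)))
Function('o')(y) = Pow(Add(3, y), Rational(1, 2))
Mul(Mul(Function('m')(j), Function('o')(Add(Mul(-2, 6), 1))), -39) = Mul(Mul(Add(-4, 1, Pow(1, 2)), Pow(Add(3, Add(Mul(-2, 6), 1)), Rational(1, 2))), -39) = Mul(Mul(Add(-4, 1, 1), Pow(Add(3, Add(-12, 1)), Rational(1, 2))), -39) = Mul(Mul(-2, Pow(Add(3, -11), Rational(1, 2))), -39) = Mul(Mul(-2, Pow(-8, Rational(1, 2))), -39) = Mul(Mul(-2, Mul(2, I, Pow(2, Rational(1, 2)))), -39) = Mul(Mul(-4, I, Pow(2, Rational(1, 2))), -39) = Mul(156, I, Pow(2, Rational(1, 2)))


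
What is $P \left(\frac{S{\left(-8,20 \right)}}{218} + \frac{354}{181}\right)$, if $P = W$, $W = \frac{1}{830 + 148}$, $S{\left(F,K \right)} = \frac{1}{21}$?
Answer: $\frac{1620793}{810388404} \approx 0.002$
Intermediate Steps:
$S{\left(F,K \right)} = \frac{1}{21}$
$W = \frac{1}{978} \approx 0.0010225$
$P = \frac{1}{978} \approx 0.0010225$
$P \left(\frac{S{\left(-8,20 \right)}}{218} + \frac{354}{181}\right) = \frac{\frac{1}{21 \cdot 218} + \frac{354}{181}}{978} = \frac{\frac{1}{21} \cdot \frac{1}{218} + 354 \cdot \frac{1}{181}}{978} = \frac{\frac{1}{4578} + \frac{354}{181}}{978} = \frac{1}{978} \cdot \frac{1620793}{828618} = \frac{1620793}{810388404}$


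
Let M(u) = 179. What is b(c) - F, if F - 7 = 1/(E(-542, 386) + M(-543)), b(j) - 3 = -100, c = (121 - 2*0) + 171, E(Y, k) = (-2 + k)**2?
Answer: -15354041/147635 ≈ -104.00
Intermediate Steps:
c = 292 (c = (121 + 0) + 171 = 121 + 171 = 292)
b(j) = -97 (b(j) = 3 - 100 = -97)
F = 1033446/147635 (F = 7 + 1/((-2 + 386)**2 + 179) = 7 + 1/(384**2 + 179) = 7 + 1/(147456 + 179) = 7 + 1/147635 = 1033446/147635 ≈ 7.0000)
b(c) - F = -97 - 1*1033446/147635 = -97 - 1033446/147635 = -15354041/147635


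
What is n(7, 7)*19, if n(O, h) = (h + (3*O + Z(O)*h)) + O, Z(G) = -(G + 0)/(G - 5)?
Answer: 399/2 ≈ 199.50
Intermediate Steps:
Z(G) = -G/(-5 + G)
n(O, h) = h + 4*O - O*h/(-5 + O) (n(O, h) = (h + (3*O + (-O/(-5 + O))*h)) + O = (h + (3*O - O*h/(-5 + O))) + O = (h + 3*O - O*h/(-5 + O)) + O = h + 4*O - O*h/(-5 + O))
n(7, 7)*19 = (((-5 + 7)*(7 + 4*7) - 1*7*7)/(-5 + 7))*19 = ((2*(7 + 28) - 49)/2)*19 = ((2*35 - 49)/2)*19 = ((70 - 49)/2)*19 = ((1/2)*21)*19 = (21/2)*19 = 399/2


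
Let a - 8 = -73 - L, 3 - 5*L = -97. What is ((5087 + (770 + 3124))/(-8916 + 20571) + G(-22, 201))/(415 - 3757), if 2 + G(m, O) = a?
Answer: 71786/2782215 ≈ 0.025802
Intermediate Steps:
L = 20 (L = 3/5 - 1/5*(-97) = 3/5 + 97/5 = 20)
a = -85 (a = 8 + (-73 - 1*20) = 8 + (-73 - 20) = 8 - 93 = -85)
G(m, O) = -87 (G(m, O) = -2 - 85 = -87)
((5087 + (770 + 3124))/(-8916 + 20571) + G(-22, 201))/(415 - 3757) = ((5087 + (770 + 3124))/(-8916 + 20571) - 87)/(415 - 3757) = ((5087 + 3894)/11655 - 87)/(-3342) = (8981*(1/11655) - 87)*(-1/3342) = (1283/1665 - 87)*(-1/3342) = -143572/1665*(-1/3342) = 71786/2782215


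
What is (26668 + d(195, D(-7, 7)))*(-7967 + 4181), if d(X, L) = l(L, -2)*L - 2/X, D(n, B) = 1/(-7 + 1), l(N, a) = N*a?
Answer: -19688135773/195 ≈ -1.0096e+8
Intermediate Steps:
D(n, B) = -1/6 (D(n, B) = 1/(-6) = -1/6)
d(X, L) = -2*L**2 - 2/X (d(X, L) = (L*(-2))*L - 2/X = (-2*L)*L - 2/X = -2*L**2 - 2/X)
(26668 + d(195, D(-7, 7)))*(-7967 + 4181) = (26668 + (-2*(-1/6)**2 - 2/195))*(-7967 + 4181) = (26668 + (-2*1/36 - 2*1/195))*(-3786) = (26668 + (-1/18 - 2/195))*(-3786) = (26668 - 77/1170)*(-3786) = (31201483/1170)*(-3786) = -19688135773/195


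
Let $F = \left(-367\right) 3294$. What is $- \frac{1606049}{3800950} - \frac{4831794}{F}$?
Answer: $\frac{912436554461}{255275602950} \approx 3.5743$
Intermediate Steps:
$F = -1208898$
$- \frac{1606049}{3800950} - \frac{4831794}{F} = - \frac{1606049}{3800950} - \frac{4831794}{-1208898} = \left(-1606049\right) \frac{1}{3800950} - - \frac{268433}{67161} = - \frac{1606049}{3800950} + \frac{268433}{67161} = \frac{912436554461}{255275602950}$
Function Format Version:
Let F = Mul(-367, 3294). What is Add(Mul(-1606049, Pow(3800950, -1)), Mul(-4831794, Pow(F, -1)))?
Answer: Rational(912436554461, 255275602950) ≈ 3.5743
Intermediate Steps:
F = -1208898
Add(Mul(-1606049, Pow(3800950, -1)), Mul(-4831794, Pow(F, -1))) = Add(Mul(-1606049, Pow(3800950, -1)), Mul(-4831794, Pow(-1208898, -1))) = Add(Mul(-1606049, Rational(1, 3800950)), Mul(-4831794, Rational(-1, 1208898))) = Add(Rational(-1606049, 3800950), Rational(268433, 67161)) = Rational(912436554461, 255275602950)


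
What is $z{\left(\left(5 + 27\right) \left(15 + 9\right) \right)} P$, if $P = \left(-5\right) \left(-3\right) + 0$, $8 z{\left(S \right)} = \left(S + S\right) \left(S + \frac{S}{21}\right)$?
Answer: $\frac{16220160}{7} \approx 2.3172 \cdot 10^{6}$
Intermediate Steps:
$z{\left(S \right)} = \frac{11 S^{2}}{42}$ ($z{\left(S \right)} = \frac{\left(S + S\right) \left(S + \frac{S}{21}\right)}{8} = \frac{2 S \left(S + S \frac{1}{21}\right)}{8} = \frac{2 S \left(S + \frac{S}{21}\right)}{8} = \frac{2 S \frac{22 S}{21}}{8} = \frac{\frac{44}{21} S^{2}}{8} = \frac{11 S^{2}}{42}$)
$P = 15$ ($P = 15 + 0 = 15$)
$z{\left(\left(5 + 27\right) \left(15 + 9\right) \right)} P = \frac{11 \left(\left(5 + 27\right) \left(15 + 9\right)\right)^{2}}{42} \cdot 15 = \frac{11 \left(32 \cdot 24\right)^{2}}{42} \cdot 15 = \frac{11 \cdot 768^{2}}{42} \cdot 15 = \frac{11}{42} \cdot 589824 \cdot 15 = \frac{1081344}{7} \cdot 15 = \frac{16220160}{7}$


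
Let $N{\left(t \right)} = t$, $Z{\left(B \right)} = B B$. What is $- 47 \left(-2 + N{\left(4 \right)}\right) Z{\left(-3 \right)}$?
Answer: $-846$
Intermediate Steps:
$Z{\left(B \right)} = B^{2}$
$- 47 \left(-2 + N{\left(4 \right)}\right) Z{\left(-3 \right)} = - 47 \left(-2 + 4\right) \left(-3\right)^{2} = - 47 \cdot 2 \cdot 9 = \left(-47\right) 18 = -846$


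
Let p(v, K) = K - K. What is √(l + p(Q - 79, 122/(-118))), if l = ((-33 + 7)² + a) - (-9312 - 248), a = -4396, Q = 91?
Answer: 4*√365 ≈ 76.420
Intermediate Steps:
p(v, K) = 0
l = 5840 (l = ((-33 + 7)² - 4396) - (-9312 - 248) = ((-26)² - 4396) - 1*(-9560) = (676 - 4396) + 9560 = -3720 + 9560 = 5840)
√(l + p(Q - 79, 122/(-118))) = √(5840 + 0) = √5840 = 4*√365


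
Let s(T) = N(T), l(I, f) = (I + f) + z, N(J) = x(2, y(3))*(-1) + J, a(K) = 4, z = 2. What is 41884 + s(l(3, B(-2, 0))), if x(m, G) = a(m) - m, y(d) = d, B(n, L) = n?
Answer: 41885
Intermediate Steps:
x(m, G) = 4 - m
N(J) = -2 + J (N(J) = (4 - 1*2)*(-1) + J = (4 - 2)*(-1) + J = 2*(-1) + J = -2 + J)
l(I, f) = 2 + I + f (l(I, f) = (I + f) + 2 = 2 + I + f)
s(T) = -2 + T
41884 + s(l(3, B(-2, 0))) = 41884 + (-2 + (2 + 3 - 2)) = 41884 + (-2 + 3) = 41884 + 1 = 41885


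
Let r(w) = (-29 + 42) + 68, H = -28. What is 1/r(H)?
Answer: 1/81 ≈ 0.012346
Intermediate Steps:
r(w) = 81 (r(w) = 13 + 68 = 81)
1/r(H) = 1/81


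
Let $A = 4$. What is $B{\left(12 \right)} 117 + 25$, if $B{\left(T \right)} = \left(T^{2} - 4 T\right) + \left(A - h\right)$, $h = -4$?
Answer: $12193$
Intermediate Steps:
$B{\left(T \right)} = 8 + T^{2} - 4 T$ ($B{\left(T \right)} = \left(T^{2} - 4 T\right) + \left(4 - -4\right) = \left(T^{2} - 4 T\right) + \left(4 + 4\right) = \left(T^{2} - 4 T\right) + 8 = 8 + T^{2} - 4 T$)
$B{\left(12 \right)} 117 + 25 = \left(8 + 12^{2} - 48\right) 117 + 25 = \left(8 + 144 - 48\right) 117 + 25 = 104 \cdot 117 + 25 = 12168 + 25 = 12193$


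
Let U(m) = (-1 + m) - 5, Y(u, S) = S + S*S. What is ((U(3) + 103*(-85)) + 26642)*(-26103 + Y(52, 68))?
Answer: -382914324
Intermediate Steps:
Y(u, S) = S + S²
U(m) = -6 + m
((U(3) + 103*(-85)) + 26642)*(-26103 + Y(52, 68)) = (((-6 + 3) + 103*(-85)) + 26642)*(-26103 + 68*(1 + 68)) = ((-3 - 8755) + 26642)*(-26103 + 68*69) = (-8758 + 26642)*(-26103 + 4692) = 17884*(-21411) = -382914324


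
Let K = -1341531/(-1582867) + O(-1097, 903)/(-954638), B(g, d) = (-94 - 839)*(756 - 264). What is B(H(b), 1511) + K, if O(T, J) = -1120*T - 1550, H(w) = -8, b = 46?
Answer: -346816944541673754/755532493573 ≈ -4.5904e+5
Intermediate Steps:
O(T, J) = -1550 - 1120*T
B(g, d) = -459036 (B(g, d) = -933*492 = -459036)
K = -330821898126/755532493573 (K = -1341531/(-1582867) + (-1550 - 1120*(-1097))/(-954638) = -1341531*(-1/1582867) + (-1550 + 1228640)*(-1/954638) = 1341531/1582867 + 1227090*(-1/954638) = 1341531/1582867 - 613545/477319 = -330821898126/755532493573 ≈ -0.43787)
B(H(b), 1511) + K = -459036 - 330821898126/755532493573 = -346816944541673754/755532493573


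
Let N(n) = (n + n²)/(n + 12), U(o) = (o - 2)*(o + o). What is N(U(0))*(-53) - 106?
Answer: -106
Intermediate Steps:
U(o) = 2*o*(-2 + o) (U(o) = (-2 + o)*(2*o) = 2*o*(-2 + o))
N(n) = (n + n²)/(12 + n)
N(U(0))*(-53) - 106 = ((2*0*(-2 + 0))*(1 + 2*0*(-2 + 0))/(12 + 2*0*(-2 + 0)))*(-53) - 106 = ((2*0*(-2))*(1 + 2*0*(-2))/(12 + 2*0*(-2)))*(-53) - 106 = (0*(1 + 0)/(12 + 0))*(-53) - 106 = (0*1/12)*(-53) - 106 = (0*(1/12)*1)*(-53) - 106 = 0*(-53) - 106 = 0 - 106 = -106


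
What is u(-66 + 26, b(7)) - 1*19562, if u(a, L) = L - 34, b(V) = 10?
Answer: -19586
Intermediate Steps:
u(a, L) = -34 + L
u(-66 + 26, b(7)) - 1*19562 = (-34 + 10) - 1*19562 = -24 - 19562 = -19586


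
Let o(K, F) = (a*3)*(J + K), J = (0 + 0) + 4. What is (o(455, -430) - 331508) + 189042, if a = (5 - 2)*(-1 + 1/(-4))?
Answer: -590519/4 ≈ -1.4763e+5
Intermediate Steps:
a = -15/4 (a = 3*(-1 - ¼) = 3*(-5/4) = -15/4 ≈ -3.7500)
J = 4 (J = 0 + 4 = 4)
o(K, F) = -45 - 45*K/4 (o(K, F) = (-15/4*3)*(4 + K) = -45*(4 + K)/4 = -45 - 45*K/4)
(o(455, -430) - 331508) + 189042 = ((-45 - 45/4*455) - 331508) + 189042 = ((-45 - 20475/4) - 331508) + 189042 = (-20655/4 - 331508) + 189042 = -1346687/4 + 189042 = -590519/4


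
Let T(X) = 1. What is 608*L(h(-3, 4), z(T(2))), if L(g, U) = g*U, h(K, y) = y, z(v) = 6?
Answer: 14592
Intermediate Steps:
L(g, U) = U*g
608*L(h(-3, 4), z(T(2))) = 608*(6*4) = 608*24 = 14592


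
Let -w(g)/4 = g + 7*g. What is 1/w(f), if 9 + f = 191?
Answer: -1/5824 ≈ -0.00017170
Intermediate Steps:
f = 182 (f = -9 + 191 = 182)
w(g) = -32*g (w(g) = -4*(g + 7*g) = -32*g)
1/w(f) = 1/(-32*182) = 1/(-5824) = -1/5824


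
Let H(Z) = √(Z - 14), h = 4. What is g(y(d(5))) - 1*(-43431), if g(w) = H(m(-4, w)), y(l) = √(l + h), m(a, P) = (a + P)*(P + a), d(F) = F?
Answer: 43431 + I*√13 ≈ 43431.0 + 3.6056*I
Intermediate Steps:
m(a, P) = (P + a)² (m(a, P) = (P + a)*(P + a) = (P + a)²)
y(l) = √(4 + l) (y(l) = √(l + 4) = √(4 + l))
H(Z) = √(-14 + Z)
g(w) = √(-14 + (-4 + w)²) (g(w) = √(-14 + (w - 4)²) = √(-14 + (-4 + w)²))
g(y(d(5))) - 1*(-43431) = √(-14 + (-4 + √(4 + 5))²) - 1*(-43431) = √(-14 + (-4 + √9)²) + 43431 = √(-14 + (-4 + 3)²) + 43431 = √(-14 + (-1)²) + 43431 = √(-14 + 1) + 43431 = √(-13) + 43431 = I*√13 + 43431 = 43431 + I*√13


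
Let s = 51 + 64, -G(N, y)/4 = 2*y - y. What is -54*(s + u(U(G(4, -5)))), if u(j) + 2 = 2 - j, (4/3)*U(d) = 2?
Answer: -6129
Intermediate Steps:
G(N, y) = -4*y (G(N, y) = -4*(2*y - y) = -4*y)
U(d) = 3/2 (U(d) = (¾)*2 = 3/2)
s = 115
u(j) = -j (u(j) = -2 + (2 - j) = -j)
-54*(s + u(U(G(4, -5)))) = -54*(115 - 1*3/2) = -54*(115 - 3/2) = -54*227/2 = -6129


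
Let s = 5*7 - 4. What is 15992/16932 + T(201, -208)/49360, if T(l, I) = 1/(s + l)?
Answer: 45783181193/48474284160 ≈ 0.94448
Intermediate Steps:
s = 31 (s = 35 - 4 = 31)
T(l, I) = 1/(31 + l)
15992/16932 + T(201, -208)/49360 = 15992/16932 + 1/((31 + 201)*49360) = 15992*(1/16932) + (1/49360)/232 = 3998/4233 + (1/232)*(1/49360) = 3998/4233 + 1/11451520 = 45783181193/48474284160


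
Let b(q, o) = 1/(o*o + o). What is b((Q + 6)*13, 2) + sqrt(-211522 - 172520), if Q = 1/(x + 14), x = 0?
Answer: 1/6 + I*sqrt(384042) ≈ 0.16667 + 619.71*I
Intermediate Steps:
Q = 1/14 (Q = 1/(0 + 14) = 1/14 ≈ 0.071429)
b(q, o) = 1/(o + o**2) (b(q, o) = 1/(o**2 + o) = 1/(o + o**2))
b((Q + 6)*13, 2) + sqrt(-211522 - 172520) = 1/(2*(1 + 2)) + sqrt(-211522 - 172520) = (1/2)/3 + sqrt(-384042) = (1/2)*(1/3) + I*sqrt(384042) = 1/6 + I*sqrt(384042)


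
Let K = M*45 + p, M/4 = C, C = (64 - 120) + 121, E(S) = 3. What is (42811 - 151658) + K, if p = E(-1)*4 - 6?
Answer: -97141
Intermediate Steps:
C = 65 (C = -56 + 121 = 65)
M = 260 (M = 4*65 = 260)
p = 6 (p = 3*4 - 6 = 12 - 6 = 6)
K = 11706 (K = 260*45 + 6 = 11700 + 6 = 11706)
(42811 - 151658) + K = (42811 - 151658) + 11706 = -108847 + 11706 = -97141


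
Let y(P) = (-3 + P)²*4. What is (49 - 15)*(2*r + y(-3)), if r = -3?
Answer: 4692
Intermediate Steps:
y(P) = 4*(-3 + P)²
(49 - 15)*(2*r + y(-3)) = (49 - 15)*(2*(-3) + 4*(-3 - 3)²) = 34*(-6 + 4*(-6)²) = 34*(-6 + 4*36) = 34*(-6 + 144) = 34*138 = 4692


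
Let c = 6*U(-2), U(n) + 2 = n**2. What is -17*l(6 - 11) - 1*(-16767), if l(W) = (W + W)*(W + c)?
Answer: 17957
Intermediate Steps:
U(n) = -2 + n**2
c = 12 (c = 6*(-2 + (-2)**2) = 6*(-2 + 4) = 6*2 = 12)
l(W) = 2*W*(12 + W) (l(W) = (W + W)*(W + 12) = (2*W)*(12 + W) = 2*W*(12 + W))
-17*l(6 - 11) - 1*(-16767) = -34*(6 - 11)*(12 + (6 - 11)) - 1*(-16767) = -34*(-5)*(12 - 5) + 16767 = -34*(-5)*7 + 16767 = -17*(-70) + 16767 = 1190 + 16767 = 17957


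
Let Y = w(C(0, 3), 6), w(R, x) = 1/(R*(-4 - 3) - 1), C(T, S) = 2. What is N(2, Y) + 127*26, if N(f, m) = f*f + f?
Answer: 3308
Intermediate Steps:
w(R, x) = 1/(-1 - 7*R) (w(R, x) = 1/(R*(-7) - 1) = 1/(-7*R - 1) = 1/(-1 - 7*R))
Y = -1/15 (Y = -1/(1 + 7*2) = -1/(1 + 14) = -1/15 ≈ -0.066667)
N(f, m) = f + f² (N(f, m) = f² + f = f + f²)
N(2, Y) + 127*26 = 2*(1 + 2) + 127*26 = 2*3 + 3302 = 6 + 3302 = 3308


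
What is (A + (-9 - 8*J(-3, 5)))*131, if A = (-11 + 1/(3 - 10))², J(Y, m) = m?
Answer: 482473/49 ≈ 9846.4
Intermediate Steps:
A = 6084/49 (A = (-11 + 1/(-7))² = (-11 - ⅐)² = (-78/7)² = 6084/49 ≈ 124.16)
(A + (-9 - 8*J(-3, 5)))*131 = (6084/49 + (-9 - 8*5))*131 = (6084/49 + (-9 - 40))*131 = (6084/49 - 49)*131 = (3683/49)*131 = 482473/49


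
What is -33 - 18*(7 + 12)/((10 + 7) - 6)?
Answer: -705/11 ≈ -64.091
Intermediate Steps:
-33 - 18*(7 + 12)/((10 + 7) - 6) = -33 - 342/(17 - 6) = -33 - 342/11 = -705/11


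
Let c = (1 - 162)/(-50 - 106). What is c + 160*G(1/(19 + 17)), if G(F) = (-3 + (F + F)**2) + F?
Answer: -1996613/4212 ≈ -474.03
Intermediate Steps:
G(F) = -3 + F + 4*F**2 (G(F) = (-3 + (2*F)**2) + F = (-3 + 4*F**2) + F = -3 + F + 4*F**2)
c = 161/156 (c = -161/(-156) = -161*(-1/156) = 161/156 ≈ 1.0321)
c + 160*G(1/(19 + 17)) = 161/156 + 160*(-3 + 1/(19 + 17) + 4*(1/(19 + 17))**2) = 161/156 + 160*(-3 + 1/36 + 4*(1/36)**2) = 161/156 + 160*(-3 + 1/36 + 4*(1/1296)) = 161/156 + 160*(-3 + 1/36 + 1/324) = 161/156 + 160*(-481/162) = 161/156 - 38480/81 = -1996613/4212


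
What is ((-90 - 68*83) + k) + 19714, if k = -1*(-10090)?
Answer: 24070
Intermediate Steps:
k = 10090
((-90 - 68*83) + k) + 19714 = ((-90 - 68*83) + 10090) + 19714 = ((-90 - 5644) + 10090) + 19714 = (-5734 + 10090) + 19714 = 4356 + 19714 = 24070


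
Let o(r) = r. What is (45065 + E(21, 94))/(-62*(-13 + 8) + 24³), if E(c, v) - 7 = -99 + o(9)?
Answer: 22491/7067 ≈ 3.1825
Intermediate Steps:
E(c, v) = -83 (E(c, v) = 7 + (-99 + 9) = 7 - 90 = -83)
(45065 + E(21, 94))/(-62*(-13 + 8) + 24³) = (45065 - 83)/(-62*(-13 + 8) + 24³) = 44982/(-62*(-5) + 13824) = 44982/(310 + 13824) = 44982/14134 = 44982*(1/14134) = 22491/7067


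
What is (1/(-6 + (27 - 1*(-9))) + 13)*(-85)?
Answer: -6647/6 ≈ -1107.8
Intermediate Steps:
(1/(-6 + (27 - 1*(-9))) + 13)*(-85) = (1/(-6 + (27 + 9)) + 13)*(-85) = (1/(-6 + 36) + 13)*(-85) = (1/30 + 13)*(-85) = (391/30)*(-85) = -6647/6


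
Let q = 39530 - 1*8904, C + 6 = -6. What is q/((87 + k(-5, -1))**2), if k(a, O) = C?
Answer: 30626/5625 ≈ 5.4446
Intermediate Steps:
C = -12 (C = -6 - 6 = -12)
k(a, O) = -12
q = 30626 (q = 39530 - 8904 = 30626)
q/((87 + k(-5, -1))**2) = 30626/((87 - 12)**2) = 30626/(75**2) = 30626/5625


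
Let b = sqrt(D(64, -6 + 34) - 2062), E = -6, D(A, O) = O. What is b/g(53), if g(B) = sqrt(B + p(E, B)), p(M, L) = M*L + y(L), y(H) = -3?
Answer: 3*sqrt(15142)/134 ≈ 2.7549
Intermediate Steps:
b = 3*I*sqrt(226) (b = sqrt((-6 + 34) - 2062) = sqrt(28 - 2062) = sqrt(-2034) = 3*I*sqrt(226) ≈ 45.1*I)
p(M, L) = -3 + L*M (p(M, L) = M*L - 3 = L*M - 3 = -3 + L*M)
g(B) = sqrt(-3 - 5*B) (g(B) = sqrt(B + (-3 + B*(-6))) = sqrt(B + (-3 - 6*B)) = sqrt(-3 - 5*B))
b/g(53) = (3*I*sqrt(226))/(sqrt(-3 - 5*53)) = (3*I*sqrt(226))/(sqrt(-3 - 265)) = (3*I*sqrt(226))/(sqrt(-268)) = (3*I*sqrt(226))/((2*I*sqrt(67))) = (3*I*sqrt(226))*(-I*sqrt(67)/134) = 3*sqrt(15142)/134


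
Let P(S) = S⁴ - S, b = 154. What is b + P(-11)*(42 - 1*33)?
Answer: 132022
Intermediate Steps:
b + P(-11)*(42 - 1*33) = 154 + ((-11)⁴ - 1*(-11))*(42 - 1*33) = 154 + (14641 + 11)*(42 - 33) = 154 + 14652*9 = 154 + 131868 = 132022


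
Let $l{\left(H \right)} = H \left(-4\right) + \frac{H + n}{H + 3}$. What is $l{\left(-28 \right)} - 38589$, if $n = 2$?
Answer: $- \frac{961899}{25} \approx -38476.0$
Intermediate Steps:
$l{\left(H \right)} = - 4 H + \frac{2 + H}{3 + H}$ ($l{\left(H \right)} = H \left(-4\right) + \frac{H + 2}{H + 3} = - 4 H + \frac{2 + H}{3 + H}$)
$l{\left(-28 \right)} - 38589 = \frac{2 - -308 - 4 \left(-28\right)^{2}}{3 - 28} - 38589 = \frac{2 + 308 - 3136}{-25} - 38589 = - \frac{2 + 308 - 3136}{25} - 38589 = \left(- \frac{1}{25}\right) \left(-2826\right) - 38589 = \frac{2826}{25} - 38589 = - \frac{961899}{25}$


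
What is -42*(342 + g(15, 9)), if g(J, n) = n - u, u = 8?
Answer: -14406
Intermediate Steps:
g(J, n) = -8 + n (g(J, n) = n - 1*8 = n - 8 = -8 + n)
-42*(342 + g(15, 9)) = -42*(342 + (-8 + 9)) = -42*(342 + 1) = -42*343 = -14406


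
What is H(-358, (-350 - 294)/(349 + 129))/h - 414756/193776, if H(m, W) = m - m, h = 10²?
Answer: -34563/16148 ≈ -2.1404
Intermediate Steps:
h = 100
H(m, W) = 0
H(-358, (-350 - 294)/(349 + 129))/h - 414756/193776 = 0/100 - 414756/193776 = 0*(1/100) - 414756*1/193776 = 0 - 34563/16148 = -34563/16148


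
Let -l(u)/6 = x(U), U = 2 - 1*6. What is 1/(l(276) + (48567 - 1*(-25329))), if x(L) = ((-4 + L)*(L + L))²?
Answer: 1/49320 ≈ 2.0276e-5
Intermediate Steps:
U = -4 (U = 2 - 6 = -4)
x(L) = 4*L²*(-4 + L)² (x(L) = ((-4 + L)*(2*L))² = (2*L*(-4 + L))² = 4*L²*(-4 + L)²)
l(u) = -24576 (l(u) = -24*(-4)²*(-4 - 4)² = -24*16*(-8)² = -24*16*64 = -6*4096 = -24576)
1/(l(276) + (48567 - 1*(-25329))) = 1/(-24576 + (48567 - 1*(-25329))) = 1/(-24576 + (48567 + 25329)) = 1/(-24576 + 73896) = 1/49320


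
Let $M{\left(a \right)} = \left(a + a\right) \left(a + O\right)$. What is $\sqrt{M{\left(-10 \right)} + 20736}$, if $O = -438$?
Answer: $32 \sqrt{29} \approx 172.33$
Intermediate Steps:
$M{\left(a \right)} = 2 a \left(-438 + a\right)$ ($M{\left(a \right)} = \left(a + a\right) \left(a - 438\right) = 2 a \left(-438 + a\right)$)
$\sqrt{M{\left(-10 \right)} + 20736} = \sqrt{2 \left(-10\right) \left(-438 - 10\right) + 20736} = \sqrt{2 \left(-10\right) \left(-448\right) + 20736} = \sqrt{8960 + 20736} = \sqrt{29696} = 32 \sqrt{29}$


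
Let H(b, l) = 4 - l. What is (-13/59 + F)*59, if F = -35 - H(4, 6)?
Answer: -1960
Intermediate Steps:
F = -33 (F = -35 - (4 - 1*6) = -35 - (4 - 6) = -35 - 1*(-2) = -35 + 2 = -33)
(-13/59 + F)*59 = (-13/59 - 33)*59 = -1960/59*59 = -1960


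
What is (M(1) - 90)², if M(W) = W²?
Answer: 7921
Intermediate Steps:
(M(1) - 90)² = (1² - 90)² = (1 - 90)² = (-89)² = 7921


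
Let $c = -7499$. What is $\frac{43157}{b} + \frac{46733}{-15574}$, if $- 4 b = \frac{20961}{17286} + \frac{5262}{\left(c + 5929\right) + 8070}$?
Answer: $- \frac{12587030891537569}{147437391582} \approx -85372.0$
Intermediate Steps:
$b = - \frac{9466893}{18726500}$ ($b = - \frac{\frac{20961}{17286} + \frac{5262}{\left(-7499 + 5929\right) + 8070}}{4} = - \frac{20961 \cdot \frac{1}{17286} + \frac{5262}{-1570 + 8070}}{4} = - \frac{\frac{6987}{5762} + \frac{5262}{6500}}{4} = - \frac{\frac{6987}{5762} + 5262 \cdot \frac{1}{6500}}{4} = - \frac{\frac{6987}{5762} + \frac{2631}{3250}}{4} = \left(- \frac{1}{4}\right) \frac{9466893}{4681625} = - \frac{9466893}{18726500} \approx -0.50553$)
$\frac{43157}{b} + \frac{46733}{-15574} = \frac{43157}{- \frac{9466893}{18726500}} + \frac{46733}{-15574} = 43157 \left(- \frac{18726500}{9466893}\right) + 46733 \left(- \frac{1}{15574}\right) = - \frac{808179560500}{9466893} - \frac{46733}{15574} = - \frac{12587030891537569}{147437391582}$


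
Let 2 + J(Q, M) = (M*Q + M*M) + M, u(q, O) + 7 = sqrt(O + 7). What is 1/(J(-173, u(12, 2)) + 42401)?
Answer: 1/43103 ≈ 2.3200e-5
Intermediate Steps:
u(q, O) = -7 + sqrt(7 + O) (u(q, O) = -7 + sqrt(O + 7) = -7 + sqrt(7 + O))
J(Q, M) = -2 + M + M**2 + M*Q (J(Q, M) = -2 + ((M*Q + M*M) + M) = -2 + ((M*Q + M**2) + M) = -2 + ((M**2 + M*Q) + M) = -2 + (M + M**2 + M*Q) = -2 + M + M**2 + M*Q)
1/(J(-173, u(12, 2)) + 42401) = 1/((-2 + (-7 + sqrt(7 + 2)) + (-7 + sqrt(7 + 2))**2 + (-7 + sqrt(7 + 2))*(-173)) + 42401) = 1/((-2 + (-7 + sqrt(9)) + (-7 + sqrt(9))**2 + (-7 + sqrt(9))*(-173)) + 42401) = 1/((-2 + (-7 + 3) + (-7 + 3)**2 + (-7 + 3)*(-173)) + 42401) = 1/((-2 - 4 + (-4)**2 - 4*(-173)) + 42401) = 1/((-2 - 4 + 16 + 692) + 42401) = 1/(702 + 42401) = 1/43103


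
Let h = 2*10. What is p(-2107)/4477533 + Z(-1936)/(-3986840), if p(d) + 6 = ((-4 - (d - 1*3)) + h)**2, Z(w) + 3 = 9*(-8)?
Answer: 3604066865155/3570241533144 ≈ 1.0095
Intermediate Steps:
Z(w) = -75 (Z(w) = -3 + 9*(-8) = -3 - 72 = -75)
h = 20
p(d) = -6 + (19 - d)**2 (p(d) = -6 + ((-4 - (d - 1*3)) + 20)**2 = -6 + ((-4 - (d - 3)) + 20)**2 = -6 + ((-4 - (-3 + d)) + 20)**2 = -6 + ((-4 + (3 - d)) + 20)**2 = -6 + ((-1 - d) + 20)**2 = -6 + (19 - d)**2)
p(-2107)/4477533 + Z(-1936)/(-3986840) = (-6 + (-19 - 2107)**2)/4477533 - 75/(-3986840) = (-6 + (-2126)**2)*(1/4477533) - 75*(-1/3986840) = (-6 + 4519876)*(1/4477533) + 15/797368 = 4519870*(1/4477533) + 15/797368 = 4519870/4477533 + 15/797368 = 3604066865155/3570241533144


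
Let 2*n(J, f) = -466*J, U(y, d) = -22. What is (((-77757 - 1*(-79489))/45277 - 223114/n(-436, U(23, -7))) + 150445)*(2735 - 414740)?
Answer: -142548966678900954645/2299799938 ≈ -6.1983e+10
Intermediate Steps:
n(J, f) = -233*J (n(J, f) = (-466*J)/2 = -233*J)
(((-77757 - 1*(-79489))/45277 - 223114/n(-436, U(23, -7))) + 150445)*(2735 - 414740) = (((-77757 - 1*(-79489))/45277 - 223114/((-233*(-436)))) + 150445)*(2735 - 414740) = (((-77757 + 79489)*(1/45277) - 223114/101588) + 150445)*(-412005) = ((1732*(1/45277) - 223114*1/101588) + 150445)*(-412005) = ((1732/45277 - 111557/50794) + 150445)*(-412005) = (-4962991081/2299799938 + 150445)*(-412005) = (345988438681329/2299799938)*(-412005) = -142548966678900954645/2299799938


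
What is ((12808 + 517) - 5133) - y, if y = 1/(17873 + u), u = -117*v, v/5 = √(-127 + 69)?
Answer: 2779489704495/339293179 - 585*I*√58/339293179 ≈ 8192.0 - 1.3131e-5*I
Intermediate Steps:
v = 5*I*√58 (v = 5*√(-127 + 69) = 5*√(-58) = 5*(I*√58) = 5*I*√58 ≈ 38.079*I)
u = -585*I*√58 ≈ -4455.2*I
y = 1/(17873 - 585*I*√58) ≈ 5.2677e-5 + 1.3131e-5*I
((12808 + 517) - 5133) - y = ((12808 + 517) - 5133) - (17873/339293179 + 585*I*√58/339293179) = (13325 - 5133) + (-17873/339293179 - 585*I*√58/339293179) = 8192 + (-17873/339293179 - 585*I*√58/339293179) = 2779489704495/339293179 - 585*I*√58/339293179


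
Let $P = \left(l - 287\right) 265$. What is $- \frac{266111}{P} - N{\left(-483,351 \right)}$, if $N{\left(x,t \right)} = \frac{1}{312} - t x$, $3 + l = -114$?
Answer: $- \frac{1415695102547}{8350680} \approx -1.6953 \cdot 10^{5}$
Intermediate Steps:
$l = -117$ ($l = -3 - 114 = -117$)
$N{\left(x,t \right)} = \frac{1}{312} - t x$
$P = -107060$ ($P = \left(-117 - 287\right) 265 = \left(-404\right) 265 = -107060$)
$- \frac{266111}{P} - N{\left(-483,351 \right)} = - \frac{266111}{-107060} - \left(\frac{1}{312} - 351 \left(-483\right)\right) = \left(-266111\right) \left(- \frac{1}{107060}\right) - \left(\frac{1}{312} + 169533\right) = \frac{266111}{107060} - \frac{52894297}{312} = - \frac{1415695102547}{8350680}$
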